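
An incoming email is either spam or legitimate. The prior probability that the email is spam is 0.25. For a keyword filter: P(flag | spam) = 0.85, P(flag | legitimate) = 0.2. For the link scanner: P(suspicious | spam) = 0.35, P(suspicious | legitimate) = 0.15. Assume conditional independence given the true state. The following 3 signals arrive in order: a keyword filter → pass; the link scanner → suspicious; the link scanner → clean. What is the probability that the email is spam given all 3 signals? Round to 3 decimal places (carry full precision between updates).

After a keyword filter='pass': P(spam) = 0.15·0.2500 / (0.15·0.2500 + 0.8·0.7500) ≈ 0.0588
After the link scanner='suspicious': P(spam) = 0.35·0.0588 / (0.35·0.0588 + 0.15·0.9412) ≈ 0.1273
After the link scanner='clean': P(spam) = 0.65·0.1273 / (0.65·0.1273 + 0.85·0.8727) ≈ 0.1003

0.100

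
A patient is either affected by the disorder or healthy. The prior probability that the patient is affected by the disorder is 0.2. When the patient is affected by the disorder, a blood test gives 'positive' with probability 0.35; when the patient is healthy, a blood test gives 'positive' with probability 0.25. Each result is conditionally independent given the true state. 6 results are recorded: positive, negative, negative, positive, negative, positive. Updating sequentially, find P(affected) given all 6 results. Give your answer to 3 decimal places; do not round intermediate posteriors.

Each posterior becomes the prior for the next update.
After 'positive': P(affected) = 0.35·0.2000 / (0.35·0.2000 + 0.25·0.8000) ≈ 0.2593
After 'negative': P(affected) = 0.65·0.2593 / (0.65·0.2593 + 0.75·0.7407) ≈ 0.2327
After 'negative': P(affected) = 0.65·0.2327 / (0.65·0.2327 + 0.75·0.7673) ≈ 0.2082
After 'positive': P(affected) = 0.35·0.2082 / (0.35·0.2082 + 0.25·0.7918) ≈ 0.2690
After 'negative': P(affected) = 0.65·0.2690 / (0.65·0.2690 + 0.75·0.7310) ≈ 0.2418
After 'positive': P(affected) = 0.35·0.2418 / (0.35·0.2418 + 0.25·0.7582) ≈ 0.3087

0.309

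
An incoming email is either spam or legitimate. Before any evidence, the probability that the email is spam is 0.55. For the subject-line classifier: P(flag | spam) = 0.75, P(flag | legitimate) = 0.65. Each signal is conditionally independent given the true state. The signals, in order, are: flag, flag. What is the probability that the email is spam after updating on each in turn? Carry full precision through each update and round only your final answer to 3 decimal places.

0.619

Each posterior becomes the prior for the next update.
After 'flag': P(spam) = 0.75·0.5500 / (0.75·0.5500 + 0.65·0.4500) ≈ 0.5851
After 'flag': P(spam) = 0.75·0.5851 / (0.75·0.5851 + 0.65·0.4149) ≈ 0.6194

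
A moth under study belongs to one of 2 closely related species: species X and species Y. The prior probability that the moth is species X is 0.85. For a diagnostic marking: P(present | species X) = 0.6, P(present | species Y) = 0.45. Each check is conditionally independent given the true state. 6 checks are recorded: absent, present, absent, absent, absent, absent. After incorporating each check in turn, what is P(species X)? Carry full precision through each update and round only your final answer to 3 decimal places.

0.606

Each posterior becomes the prior for the next update.
After 'absent': P(species X) = 0.4·0.8500 / (0.4·0.8500 + 0.55·0.1500) ≈ 0.8047
After 'present': P(species X) = 0.6·0.8047 / (0.6·0.8047 + 0.45·0.1953) ≈ 0.8460
After 'absent': P(species X) = 0.4·0.8460 / (0.4·0.8460 + 0.55·0.1540) ≈ 0.7999
After 'absent': P(species X) = 0.4·0.7999 / (0.4·0.7999 + 0.55·0.2001) ≈ 0.7440
After 'absent': P(species X) = 0.4·0.7440 / (0.4·0.7440 + 0.55·0.2560) ≈ 0.6788
After 'absent': P(species X) = 0.4·0.6788 / (0.4·0.6788 + 0.55·0.3212) ≈ 0.6059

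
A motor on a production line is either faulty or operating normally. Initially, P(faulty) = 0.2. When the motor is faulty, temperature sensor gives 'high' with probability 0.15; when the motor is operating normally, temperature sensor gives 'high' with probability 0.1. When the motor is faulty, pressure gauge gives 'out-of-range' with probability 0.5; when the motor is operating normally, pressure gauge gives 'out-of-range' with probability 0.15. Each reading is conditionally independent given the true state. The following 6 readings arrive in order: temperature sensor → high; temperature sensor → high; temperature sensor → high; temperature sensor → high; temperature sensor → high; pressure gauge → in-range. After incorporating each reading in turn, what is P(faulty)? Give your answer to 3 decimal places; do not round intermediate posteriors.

After temperature sensor='high': P(faulty) = 0.15·0.2000 / (0.15·0.2000 + 0.1·0.8000) ≈ 0.2727
After temperature sensor='high': P(faulty) = 0.15·0.2727 / (0.15·0.2727 + 0.1·0.7273) ≈ 0.3600
After temperature sensor='high': P(faulty) = 0.15·0.3600 / (0.15·0.3600 + 0.1·0.6400) ≈ 0.4576
After temperature sensor='high': P(faulty) = 0.15·0.4576 / (0.15·0.4576 + 0.1·0.5424) ≈ 0.5586
After temperature sensor='high': P(faulty) = 0.15·0.5586 / (0.15·0.5586 + 0.1·0.4414) ≈ 0.6550
After pressure gauge='in-range': P(faulty) = 0.5·0.6550 / (0.5·0.6550 + 0.85·0.3450) ≈ 0.5276

0.528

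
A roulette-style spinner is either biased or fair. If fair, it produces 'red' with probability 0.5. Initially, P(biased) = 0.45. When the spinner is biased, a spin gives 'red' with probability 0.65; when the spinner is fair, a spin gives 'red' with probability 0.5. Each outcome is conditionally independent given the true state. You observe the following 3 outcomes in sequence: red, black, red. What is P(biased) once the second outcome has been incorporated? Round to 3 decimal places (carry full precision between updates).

0.427

Apply Bayes' rule sequentially, carrying P(biased) forward.
After 'red': P(biased) = 0.65·0.4500 / (0.65·0.4500 + 0.5·0.5500) ≈ 0.5154
After 'black': P(biased) = 0.35·0.5154 / (0.35·0.5154 + 0.5·0.4846) ≈ 0.4268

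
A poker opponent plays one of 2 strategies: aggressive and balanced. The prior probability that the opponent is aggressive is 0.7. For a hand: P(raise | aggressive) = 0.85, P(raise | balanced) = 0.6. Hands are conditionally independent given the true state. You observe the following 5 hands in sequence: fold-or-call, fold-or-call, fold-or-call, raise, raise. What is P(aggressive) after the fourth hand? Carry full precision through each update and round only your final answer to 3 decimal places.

0.148

After 'fold-or-call': P(aggressive) = 0.15·0.7000 / (0.15·0.7000 + 0.4·0.3000) ≈ 0.4667
After 'fold-or-call': P(aggressive) = 0.15·0.4667 / (0.15·0.4667 + 0.4·0.5333) ≈ 0.2471
After 'fold-or-call': P(aggressive) = 0.15·0.2471 / (0.15·0.2471 + 0.4·0.7529) ≈ 0.1096
After 'raise': P(aggressive) = 0.85·0.1096 / (0.85·0.1096 + 0.6·0.8904) ≈ 0.1484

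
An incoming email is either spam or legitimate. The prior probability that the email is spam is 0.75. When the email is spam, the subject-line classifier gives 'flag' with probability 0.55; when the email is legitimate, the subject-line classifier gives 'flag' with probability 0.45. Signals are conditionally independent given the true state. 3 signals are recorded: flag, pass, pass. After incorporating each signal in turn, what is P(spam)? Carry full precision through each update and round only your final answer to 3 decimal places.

0.711

After 'flag': P(spam) = 0.55·0.7500 / (0.55·0.7500 + 0.45·0.2500) ≈ 0.7857
After 'pass': P(spam) = 0.45·0.7857 / (0.45·0.7857 + 0.55·0.2143) ≈ 0.7500
After 'pass': P(spam) = 0.45·0.7500 / (0.45·0.7500 + 0.55·0.2500) ≈ 0.7105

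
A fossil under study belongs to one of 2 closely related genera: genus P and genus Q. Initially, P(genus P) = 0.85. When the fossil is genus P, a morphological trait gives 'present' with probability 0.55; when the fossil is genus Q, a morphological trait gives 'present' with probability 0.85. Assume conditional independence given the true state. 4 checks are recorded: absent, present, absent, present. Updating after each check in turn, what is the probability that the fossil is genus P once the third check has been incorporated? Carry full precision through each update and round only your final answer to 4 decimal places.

0.9706

After 'absent': P(genus P) = 0.45·0.8500 / (0.45·0.8500 + 0.15·0.1500) ≈ 0.9444
After 'present': P(genus P) = 0.55·0.9444 / (0.55·0.9444 + 0.85·0.0556) ≈ 0.9167
After 'absent': P(genus P) = 0.45·0.9167 / (0.45·0.9167 + 0.15·0.0833) ≈ 0.9706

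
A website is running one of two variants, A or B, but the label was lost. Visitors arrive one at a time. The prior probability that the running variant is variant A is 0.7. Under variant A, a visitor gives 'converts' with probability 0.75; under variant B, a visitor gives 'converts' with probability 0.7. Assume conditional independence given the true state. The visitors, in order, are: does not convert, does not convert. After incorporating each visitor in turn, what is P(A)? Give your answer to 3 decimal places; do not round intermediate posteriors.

0.618

Each posterior becomes the prior for the next update.
After 'does not convert': P(A) = 0.25·0.7000 / (0.25·0.7000 + 0.3·0.3000) ≈ 0.6604
After 'does not convert': P(A) = 0.25·0.6604 / (0.25·0.6604 + 0.3·0.3396) ≈ 0.6184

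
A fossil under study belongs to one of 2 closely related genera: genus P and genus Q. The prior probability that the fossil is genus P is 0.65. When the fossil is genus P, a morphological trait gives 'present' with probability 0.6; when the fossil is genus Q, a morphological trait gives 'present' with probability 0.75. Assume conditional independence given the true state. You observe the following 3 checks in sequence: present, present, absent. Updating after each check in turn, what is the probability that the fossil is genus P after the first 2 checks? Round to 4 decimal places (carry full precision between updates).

0.5431

After 'present': P(genus P) = 0.6·0.6500 / (0.6·0.6500 + 0.75·0.3500) ≈ 0.5977
After 'present': P(genus P) = 0.6·0.5977 / (0.6·0.5977 + 0.75·0.4023) ≈ 0.5431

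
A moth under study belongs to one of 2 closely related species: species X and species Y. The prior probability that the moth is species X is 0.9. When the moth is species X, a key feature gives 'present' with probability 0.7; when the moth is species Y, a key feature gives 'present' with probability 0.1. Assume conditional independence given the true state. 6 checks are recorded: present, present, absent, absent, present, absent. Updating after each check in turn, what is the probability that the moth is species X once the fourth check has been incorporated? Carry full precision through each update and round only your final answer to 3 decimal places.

0.980

After 'present': P(species X) = 0.7·0.9000 / (0.7·0.9000 + 0.1·0.1000) ≈ 0.9844
After 'present': P(species X) = 0.7·0.9844 / (0.7·0.9844 + 0.1·0.0156) ≈ 0.9977
After 'absent': P(species X) = 0.3·0.9977 / (0.3·0.9977 + 0.9·0.0023) ≈ 0.9932
After 'absent': P(species X) = 0.3·0.9932 / (0.3·0.9932 + 0.9·0.0068) ≈ 0.9800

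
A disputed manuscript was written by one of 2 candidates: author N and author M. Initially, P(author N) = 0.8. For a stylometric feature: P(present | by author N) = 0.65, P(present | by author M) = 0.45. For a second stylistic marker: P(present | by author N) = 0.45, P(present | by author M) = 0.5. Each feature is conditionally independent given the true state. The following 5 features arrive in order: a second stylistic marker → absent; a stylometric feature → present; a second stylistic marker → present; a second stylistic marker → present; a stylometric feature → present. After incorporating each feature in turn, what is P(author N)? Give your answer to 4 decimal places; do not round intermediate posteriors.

Apply Bayes' rule sequentially, carrying P(author N) forward.
After a second stylistic marker='absent': P(author N) = 0.55·0.8000 / (0.55·0.8000 + 0.5·0.2000) ≈ 0.8148
After a stylometric feature='present': P(author N) = 0.65·0.8148 / (0.65·0.8148 + 0.45·0.1852) ≈ 0.8640
After a second stylistic marker='present': P(author N) = 0.45·0.8640 / (0.45·0.8640 + 0.5·0.1360) ≈ 0.8512
After a second stylistic marker='present': P(author N) = 0.45·0.8512 / (0.45·0.8512 + 0.5·0.1488) ≈ 0.8373
After a stylometric feature='present': P(author N) = 0.65·0.8373 / (0.65·0.8373 + 0.45·0.1627) ≈ 0.8815

0.8815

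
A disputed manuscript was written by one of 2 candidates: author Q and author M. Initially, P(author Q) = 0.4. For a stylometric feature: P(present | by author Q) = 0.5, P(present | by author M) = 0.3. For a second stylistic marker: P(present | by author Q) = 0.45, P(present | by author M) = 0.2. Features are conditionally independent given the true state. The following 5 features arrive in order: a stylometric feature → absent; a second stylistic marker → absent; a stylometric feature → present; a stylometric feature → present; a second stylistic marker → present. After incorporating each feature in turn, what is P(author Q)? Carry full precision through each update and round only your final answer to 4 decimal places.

0.6717

After a stylometric feature='absent': P(author Q) = 0.5·0.4000 / (0.5·0.4000 + 0.7·0.6000) ≈ 0.3226
After a second stylistic marker='absent': P(author Q) = 0.55·0.3226 / (0.55·0.3226 + 0.8·0.6774) ≈ 0.2466
After a stylometric feature='present': P(author Q) = 0.5·0.2466 / (0.5·0.2466 + 0.3·0.7534) ≈ 0.3530
After a stylometric feature='present': P(author Q) = 0.5·0.3530 / (0.5·0.3530 + 0.3·0.6470) ≈ 0.4763
After a second stylistic marker='present': P(author Q) = 0.45·0.4763 / (0.45·0.4763 + 0.2·0.5237) ≈ 0.6717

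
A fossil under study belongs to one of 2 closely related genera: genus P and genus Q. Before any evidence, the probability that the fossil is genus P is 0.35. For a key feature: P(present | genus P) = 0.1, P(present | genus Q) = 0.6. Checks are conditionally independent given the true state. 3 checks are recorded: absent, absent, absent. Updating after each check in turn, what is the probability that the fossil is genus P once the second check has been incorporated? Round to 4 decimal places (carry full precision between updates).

0.7316

Each posterior becomes the prior for the next update.
After 'absent': P(genus P) = 0.9·0.3500 / (0.9·0.3500 + 0.4·0.6500) ≈ 0.5478
After 'absent': P(genus P) = 0.9·0.5478 / (0.9·0.5478 + 0.4·0.4522) ≈ 0.7316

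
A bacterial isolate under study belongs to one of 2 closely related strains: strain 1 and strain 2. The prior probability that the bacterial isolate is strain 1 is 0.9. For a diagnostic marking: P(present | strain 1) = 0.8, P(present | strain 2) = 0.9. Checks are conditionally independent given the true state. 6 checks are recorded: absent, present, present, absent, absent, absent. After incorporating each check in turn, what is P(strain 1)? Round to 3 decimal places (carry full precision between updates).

0.991

After 'absent': P(strain 1) = 0.2·0.9000 / (0.2·0.9000 + 0.1·0.1000) ≈ 0.9474
After 'present': P(strain 1) = 0.8·0.9474 / (0.8·0.9474 + 0.9·0.0526) ≈ 0.9412
After 'present': P(strain 1) = 0.8·0.9412 / (0.8·0.9412 + 0.9·0.0588) ≈ 0.9343
After 'absent': P(strain 1) = 0.2·0.9343 / (0.2·0.9343 + 0.1·0.0657) ≈ 0.9660
After 'absent': P(strain 1) = 0.2·0.9660 / (0.2·0.9660 + 0.1·0.0340) ≈ 0.9827
After 'absent': P(strain 1) = 0.2·0.9827 / (0.2·0.9827 + 0.1·0.0173) ≈ 0.9913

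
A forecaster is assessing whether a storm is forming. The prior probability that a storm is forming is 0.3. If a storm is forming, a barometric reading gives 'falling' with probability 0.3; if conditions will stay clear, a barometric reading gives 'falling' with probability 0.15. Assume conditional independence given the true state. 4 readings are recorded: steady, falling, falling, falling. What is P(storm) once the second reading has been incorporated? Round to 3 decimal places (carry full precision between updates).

After 'steady': P(storm) = 0.7·0.3000 / (0.7·0.3000 + 0.85·0.7000) ≈ 0.2609
After 'falling': P(storm) = 0.3·0.2609 / (0.3·0.2609 + 0.15·0.7391) ≈ 0.4138

0.414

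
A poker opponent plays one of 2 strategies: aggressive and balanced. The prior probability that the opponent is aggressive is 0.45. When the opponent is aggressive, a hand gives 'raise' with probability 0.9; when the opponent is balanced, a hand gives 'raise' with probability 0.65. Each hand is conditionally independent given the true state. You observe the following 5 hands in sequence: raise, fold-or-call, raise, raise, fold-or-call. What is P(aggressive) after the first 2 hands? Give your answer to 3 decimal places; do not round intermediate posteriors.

0.245

After 'raise': P(aggressive) = 0.9·0.4500 / (0.9·0.4500 + 0.65·0.5500) ≈ 0.5311
After 'fold-or-call': P(aggressive) = 0.1·0.5311 / (0.1·0.5311 + 0.35·0.4689) ≈ 0.2445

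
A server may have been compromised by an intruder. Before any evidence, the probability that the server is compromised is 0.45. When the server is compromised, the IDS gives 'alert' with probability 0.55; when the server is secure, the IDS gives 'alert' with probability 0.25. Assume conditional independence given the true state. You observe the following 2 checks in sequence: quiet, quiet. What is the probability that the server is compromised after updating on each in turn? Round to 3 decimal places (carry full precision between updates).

After 'quiet': P(compromised) = 0.45·0.4500 / (0.45·0.4500 + 0.75·0.5500) ≈ 0.3293
After 'quiet': P(compromised) = 0.45·0.3293 / (0.45·0.3293 + 0.75·0.6707) ≈ 0.2275

0.228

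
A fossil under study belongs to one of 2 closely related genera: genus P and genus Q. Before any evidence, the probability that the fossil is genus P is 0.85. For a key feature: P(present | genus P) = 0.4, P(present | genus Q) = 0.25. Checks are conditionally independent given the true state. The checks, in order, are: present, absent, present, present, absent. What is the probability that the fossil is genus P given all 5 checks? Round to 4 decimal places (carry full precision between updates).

Apply Bayes' rule sequentially, carrying P(genus P) forward.
After 'present': P(genus P) = 0.4·0.8500 / (0.4·0.8500 + 0.25·0.1500) ≈ 0.9007
After 'absent': P(genus P) = 0.6·0.9007 / (0.6·0.9007 + 0.75·0.0993) ≈ 0.8788
After 'present': P(genus P) = 0.4·0.8788 / (0.4·0.8788 + 0.25·0.1212) ≈ 0.9207
After 'present': P(genus P) = 0.4·0.9207 / (0.4·0.9207 + 0.25·0.0793) ≈ 0.9489
After 'absent': P(genus P) = 0.6·0.9489 / (0.6·0.9489 + 0.75·0.0511) ≈ 0.9369

0.9369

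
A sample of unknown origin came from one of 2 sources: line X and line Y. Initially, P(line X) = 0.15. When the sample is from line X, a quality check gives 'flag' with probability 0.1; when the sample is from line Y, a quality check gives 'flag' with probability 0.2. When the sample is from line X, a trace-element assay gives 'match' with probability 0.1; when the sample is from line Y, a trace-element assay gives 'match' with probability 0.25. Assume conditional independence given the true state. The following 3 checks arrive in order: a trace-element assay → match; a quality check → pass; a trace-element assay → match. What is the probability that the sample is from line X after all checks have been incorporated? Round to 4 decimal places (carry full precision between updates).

0.0308

After a trace-element assay='match': P(line X) = 0.1·0.1500 / (0.1·0.1500 + 0.25·0.8500) ≈ 0.0659
After a quality check='pass': P(line X) = 0.9·0.0659 / (0.9·0.0659 + 0.8·0.9341) ≈ 0.0736
After a trace-element assay='match': P(line X) = 0.1·0.0736 / (0.1·0.0736 + 0.25·0.9264) ≈ 0.0308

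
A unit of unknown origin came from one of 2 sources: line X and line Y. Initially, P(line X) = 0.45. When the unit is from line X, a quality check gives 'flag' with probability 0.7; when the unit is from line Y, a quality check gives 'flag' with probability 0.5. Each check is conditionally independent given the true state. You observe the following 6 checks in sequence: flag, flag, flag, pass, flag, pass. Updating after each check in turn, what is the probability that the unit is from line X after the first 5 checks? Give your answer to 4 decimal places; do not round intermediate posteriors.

0.6535

After 'flag': P(line X) = 0.7·0.4500 / (0.7·0.4500 + 0.5·0.5500) ≈ 0.5339
After 'flag': P(line X) = 0.7·0.5339 / (0.7·0.5339 + 0.5·0.4661) ≈ 0.6159
After 'flag': P(line X) = 0.7·0.6159 / (0.7·0.6159 + 0.5·0.3841) ≈ 0.6918
After 'pass': P(line X) = 0.3·0.6918 / (0.3·0.6918 + 0.5·0.3082) ≈ 0.5739
After 'flag': P(line X) = 0.7·0.5739 / (0.7·0.5739 + 0.5·0.4261) ≈ 0.6535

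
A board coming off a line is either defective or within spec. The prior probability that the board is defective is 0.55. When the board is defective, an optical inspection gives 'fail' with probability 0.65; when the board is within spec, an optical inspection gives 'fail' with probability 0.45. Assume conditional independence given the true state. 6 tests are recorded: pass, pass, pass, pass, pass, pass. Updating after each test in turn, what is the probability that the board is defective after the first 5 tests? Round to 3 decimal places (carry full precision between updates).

0.113

After 'pass': P(defective) = 0.35·0.5500 / (0.35·0.5500 + 0.55·0.4500) ≈ 0.4375
After 'pass': P(defective) = 0.35·0.4375 / (0.35·0.4375 + 0.55·0.5625) ≈ 0.3311
After 'pass': P(defective) = 0.35·0.3311 / (0.35·0.3311 + 0.55·0.6689) ≈ 0.2395
After 'pass': P(defective) = 0.35·0.2395 / (0.35·0.2395 + 0.55·0.7605) ≈ 0.1670
After 'pass': P(defective) = 0.35·0.1670 / (0.35·0.1670 + 0.55·0.8330) ≈ 0.1131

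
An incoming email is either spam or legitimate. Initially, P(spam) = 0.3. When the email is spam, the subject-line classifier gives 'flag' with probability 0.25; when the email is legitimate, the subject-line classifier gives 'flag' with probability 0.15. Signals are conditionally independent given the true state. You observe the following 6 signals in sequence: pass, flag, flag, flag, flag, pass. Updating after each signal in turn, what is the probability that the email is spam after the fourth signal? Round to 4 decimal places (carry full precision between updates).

0.6365

After 'pass': P(spam) = 0.75·0.3000 / (0.75·0.3000 + 0.85·0.7000) ≈ 0.2744
After 'flag': P(spam) = 0.25·0.2744 / (0.25·0.2744 + 0.15·0.7256) ≈ 0.3866
After 'flag': P(spam) = 0.25·0.3866 / (0.25·0.3866 + 0.15·0.6134) ≈ 0.5123
After 'flag': P(spam) = 0.25·0.5123 / (0.25·0.5123 + 0.15·0.4877) ≈ 0.6365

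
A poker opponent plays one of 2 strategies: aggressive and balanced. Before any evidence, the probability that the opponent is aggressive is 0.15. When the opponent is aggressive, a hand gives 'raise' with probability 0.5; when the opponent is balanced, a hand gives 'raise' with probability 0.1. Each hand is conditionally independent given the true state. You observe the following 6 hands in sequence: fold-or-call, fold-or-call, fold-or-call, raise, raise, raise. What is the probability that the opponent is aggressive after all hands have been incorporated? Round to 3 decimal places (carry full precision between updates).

After 'fold-or-call': P(aggressive) = 0.5·0.1500 / (0.5·0.1500 + 0.9·0.8500) ≈ 0.0893
After 'fold-or-call': P(aggressive) = 0.5·0.0893 / (0.5·0.0893 + 0.9·0.9107) ≈ 0.0517
After 'fold-or-call': P(aggressive) = 0.5·0.0517 / (0.5·0.0517 + 0.9·0.9483) ≈ 0.0294
After 'raise': P(aggressive) = 0.5·0.0294 / (0.5·0.0294 + 0.1·0.9706) ≈ 0.1314
After 'raise': P(aggressive) = 0.5·0.1314 / (0.5·0.1314 + 0.1·0.8686) ≈ 0.4307
After 'raise': P(aggressive) = 0.5·0.4307 / (0.5·0.4307 + 0.1·0.5693) ≈ 0.7909

0.791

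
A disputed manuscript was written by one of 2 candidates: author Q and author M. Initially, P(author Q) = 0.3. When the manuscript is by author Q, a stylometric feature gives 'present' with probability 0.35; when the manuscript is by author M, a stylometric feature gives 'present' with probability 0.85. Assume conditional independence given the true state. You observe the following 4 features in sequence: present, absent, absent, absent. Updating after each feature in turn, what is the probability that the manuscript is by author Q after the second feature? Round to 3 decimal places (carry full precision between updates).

After 'present': P(author Q) = 0.35·0.3000 / (0.35·0.3000 + 0.85·0.7000) ≈ 0.1500
After 'absent': P(author Q) = 0.65·0.1500 / (0.65·0.1500 + 0.15·0.8500) ≈ 0.4333

0.433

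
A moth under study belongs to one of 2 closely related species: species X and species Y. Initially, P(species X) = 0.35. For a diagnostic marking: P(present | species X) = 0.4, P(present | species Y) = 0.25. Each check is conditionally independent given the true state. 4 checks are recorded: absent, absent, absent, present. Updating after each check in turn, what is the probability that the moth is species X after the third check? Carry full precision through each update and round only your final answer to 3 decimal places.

Apply Bayes' rule sequentially, carrying P(species X) forward.
After 'absent': P(species X) = 0.6·0.3500 / (0.6·0.3500 + 0.75·0.6500) ≈ 0.3011
After 'absent': P(species X) = 0.6·0.3011 / (0.6·0.3011 + 0.75·0.6989) ≈ 0.2563
After 'absent': P(species X) = 0.6·0.2563 / (0.6·0.2563 + 0.75·0.7437) ≈ 0.2161

0.216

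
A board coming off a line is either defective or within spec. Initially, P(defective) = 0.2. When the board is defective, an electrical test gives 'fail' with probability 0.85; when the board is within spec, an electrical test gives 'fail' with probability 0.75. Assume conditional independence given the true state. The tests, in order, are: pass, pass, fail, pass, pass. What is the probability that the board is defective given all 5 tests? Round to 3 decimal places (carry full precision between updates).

Each posterior becomes the prior for the next update.
After 'pass': P(defective) = 0.15·0.2000 / (0.15·0.2000 + 0.25·0.8000) ≈ 0.1304
After 'pass': P(defective) = 0.15·0.1304 / (0.15·0.1304 + 0.25·0.8696) ≈ 0.0826
After 'fail': P(defective) = 0.85·0.0826 / (0.85·0.0826 + 0.75·0.9174) ≈ 0.0926
After 'pass': P(defective) = 0.15·0.0926 / (0.15·0.0926 + 0.25·0.9074) ≈ 0.0577
After 'pass': P(defective) = 0.15·0.0577 / (0.15·0.0577 + 0.25·0.9423) ≈ 0.0354

0.035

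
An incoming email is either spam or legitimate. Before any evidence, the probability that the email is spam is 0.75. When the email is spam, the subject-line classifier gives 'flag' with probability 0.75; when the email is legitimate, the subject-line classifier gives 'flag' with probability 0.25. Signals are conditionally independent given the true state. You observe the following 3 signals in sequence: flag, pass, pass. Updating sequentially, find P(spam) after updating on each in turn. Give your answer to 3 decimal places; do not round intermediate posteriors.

Each posterior becomes the prior for the next update.
After 'flag': P(spam) = 0.75·0.7500 / (0.75·0.7500 + 0.25·0.2500) ≈ 0.9000
After 'pass': P(spam) = 0.25·0.9000 / (0.25·0.9000 + 0.75·0.1000) ≈ 0.7500
After 'pass': P(spam) = 0.25·0.7500 / (0.25·0.7500 + 0.75·0.2500) ≈ 0.5000

0.500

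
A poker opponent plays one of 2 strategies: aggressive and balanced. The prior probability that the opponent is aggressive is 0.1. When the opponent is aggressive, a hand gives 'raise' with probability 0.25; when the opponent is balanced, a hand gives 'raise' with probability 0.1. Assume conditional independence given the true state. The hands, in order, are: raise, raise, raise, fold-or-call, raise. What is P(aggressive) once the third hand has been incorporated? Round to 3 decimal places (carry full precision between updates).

After 'raise': P(aggressive) = 0.25·0.1000 / (0.25·0.1000 + 0.1·0.9000) ≈ 0.2174
After 'raise': P(aggressive) = 0.25·0.2174 / (0.25·0.2174 + 0.1·0.7826) ≈ 0.4098
After 'raise': P(aggressive) = 0.25·0.4098 / (0.25·0.4098 + 0.1·0.5902) ≈ 0.6345

0.635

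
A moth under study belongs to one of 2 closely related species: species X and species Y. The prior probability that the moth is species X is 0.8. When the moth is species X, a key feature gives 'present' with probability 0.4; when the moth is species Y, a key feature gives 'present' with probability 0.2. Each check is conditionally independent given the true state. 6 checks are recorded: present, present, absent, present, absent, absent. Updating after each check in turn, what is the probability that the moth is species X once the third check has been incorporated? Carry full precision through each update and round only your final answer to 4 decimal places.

After 'present': P(species X) = 0.4·0.8000 / (0.4·0.8000 + 0.2·0.2000) ≈ 0.8889
After 'present': P(species X) = 0.4·0.8889 / (0.4·0.8889 + 0.2·0.1111) ≈ 0.9412
After 'absent': P(species X) = 0.6·0.9412 / (0.6·0.9412 + 0.8·0.0588) ≈ 0.9231

0.9231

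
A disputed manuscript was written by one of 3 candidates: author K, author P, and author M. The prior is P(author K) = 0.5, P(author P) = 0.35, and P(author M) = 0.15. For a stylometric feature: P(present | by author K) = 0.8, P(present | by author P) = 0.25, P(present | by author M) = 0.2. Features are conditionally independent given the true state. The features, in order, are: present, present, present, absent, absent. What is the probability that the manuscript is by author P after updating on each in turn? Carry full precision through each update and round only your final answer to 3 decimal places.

0.218

After 'present': normaliser = 0.8·0.5000 + 0.25·0.3500 + 0.2·0.1500; P(author K) ≈ 0.7729, P(author P) ≈ 0.1691, P(author M) ≈ 0.0580
After 'present': normaliser = 0.8·0.7729 + 0.25·0.1691 + 0.2·0.0580; P(author K) ≈ 0.9199, P(author P) ≈ 0.0629, P(author M) ≈ 0.0172
After 'present': normaliser = 0.8·0.9199 + 0.25·0.0629 + 0.2·0.0172; P(author K) ≈ 0.9746, P(author P) ≈ 0.0208, P(author M) ≈ 0.0046
After 'absent': normaliser = 0.2·0.9746 + 0.75·0.0208 + 0.8·0.0046; P(author K) ≈ 0.9100, P(author P) ≈ 0.0729, P(author M) ≈ 0.0171
After 'absent': normaliser = 0.2·0.9100 + 0.75·0.0729 + 0.8·0.0171; P(author K) ≈ 0.7271, P(author P) ≈ 0.2184, P(author M) ≈ 0.0545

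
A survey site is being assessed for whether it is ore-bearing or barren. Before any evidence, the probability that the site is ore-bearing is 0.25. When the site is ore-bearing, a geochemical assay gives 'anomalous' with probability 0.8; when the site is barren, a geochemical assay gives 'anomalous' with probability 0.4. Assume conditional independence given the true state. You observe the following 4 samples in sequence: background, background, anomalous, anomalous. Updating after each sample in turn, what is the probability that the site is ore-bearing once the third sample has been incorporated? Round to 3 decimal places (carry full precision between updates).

After 'background': P(ore) = 0.2·0.2500 / (0.2·0.2500 + 0.6·0.7500) ≈ 0.1000
After 'background': P(ore) = 0.2·0.1000 / (0.2·0.1000 + 0.6·0.9000) ≈ 0.0357
After 'anomalous': P(ore) = 0.8·0.0357 / (0.8·0.0357 + 0.4·0.9643) ≈ 0.0690

0.069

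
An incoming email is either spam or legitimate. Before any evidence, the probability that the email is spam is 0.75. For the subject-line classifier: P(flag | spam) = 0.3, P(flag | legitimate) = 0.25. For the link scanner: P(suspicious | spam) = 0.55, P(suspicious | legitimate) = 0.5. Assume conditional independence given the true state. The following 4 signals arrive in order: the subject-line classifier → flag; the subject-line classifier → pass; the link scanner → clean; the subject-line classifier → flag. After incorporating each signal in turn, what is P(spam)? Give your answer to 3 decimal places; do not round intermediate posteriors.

0.784

After the subject-line classifier='flag': P(spam) = 0.3·0.7500 / (0.3·0.7500 + 0.25·0.2500) ≈ 0.7826
After the subject-line classifier='pass': P(spam) = 0.7·0.7826 / (0.7·0.7826 + 0.75·0.2174) ≈ 0.7706
After the link scanner='clean': P(spam) = 0.45·0.7706 / (0.45·0.7706 + 0.5·0.2294) ≈ 0.7515
After the subject-line classifier='flag': P(spam) = 0.3·0.7515 / (0.3·0.7515 + 0.25·0.2485) ≈ 0.7840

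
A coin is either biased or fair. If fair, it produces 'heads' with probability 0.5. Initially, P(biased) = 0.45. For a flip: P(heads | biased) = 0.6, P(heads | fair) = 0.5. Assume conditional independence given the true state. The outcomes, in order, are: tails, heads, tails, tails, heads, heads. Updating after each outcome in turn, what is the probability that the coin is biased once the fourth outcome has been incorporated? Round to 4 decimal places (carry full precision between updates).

After 'tails': P(biased) = 0.4·0.4500 / (0.4·0.4500 + 0.5·0.5500) ≈ 0.3956
After 'heads': P(biased) = 0.6·0.3956 / (0.6·0.3956 + 0.5·0.6044) ≈ 0.4399
After 'tails': P(biased) = 0.4·0.4399 / (0.4·0.4399 + 0.5·0.5601) ≈ 0.3859
After 'tails': P(biased) = 0.4·0.3859 / (0.4·0.3859 + 0.5·0.6141) ≈ 0.3345

0.3345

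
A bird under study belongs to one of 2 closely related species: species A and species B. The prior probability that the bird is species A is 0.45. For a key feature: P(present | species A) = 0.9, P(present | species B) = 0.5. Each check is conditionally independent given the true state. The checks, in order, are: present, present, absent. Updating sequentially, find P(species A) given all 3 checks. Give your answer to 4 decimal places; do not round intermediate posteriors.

After 'present': P(species A) = 0.9·0.4500 / (0.9·0.4500 + 0.5·0.5500) ≈ 0.5956
After 'present': P(species A) = 0.9·0.5956 / (0.9·0.5956 + 0.5·0.4044) ≈ 0.7261
After 'absent': P(species A) = 0.1·0.7261 / (0.1·0.7261 + 0.5·0.2739) ≈ 0.3465

0.3465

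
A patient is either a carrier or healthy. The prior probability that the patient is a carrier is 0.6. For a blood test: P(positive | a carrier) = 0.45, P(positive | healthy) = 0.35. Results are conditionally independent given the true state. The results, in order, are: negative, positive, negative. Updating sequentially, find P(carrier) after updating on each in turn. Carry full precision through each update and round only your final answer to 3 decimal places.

0.580

Apply Bayes' rule sequentially, carrying P(carrier) forward.
After 'negative': P(carrier) = 0.55·0.6000 / (0.55·0.6000 + 0.65·0.4000) ≈ 0.5593
After 'positive': P(carrier) = 0.45·0.5593 / (0.45·0.5593 + 0.35·0.4407) ≈ 0.6200
After 'negative': P(carrier) = 0.55·0.6200 / (0.55·0.6200 + 0.65·0.3800) ≈ 0.5800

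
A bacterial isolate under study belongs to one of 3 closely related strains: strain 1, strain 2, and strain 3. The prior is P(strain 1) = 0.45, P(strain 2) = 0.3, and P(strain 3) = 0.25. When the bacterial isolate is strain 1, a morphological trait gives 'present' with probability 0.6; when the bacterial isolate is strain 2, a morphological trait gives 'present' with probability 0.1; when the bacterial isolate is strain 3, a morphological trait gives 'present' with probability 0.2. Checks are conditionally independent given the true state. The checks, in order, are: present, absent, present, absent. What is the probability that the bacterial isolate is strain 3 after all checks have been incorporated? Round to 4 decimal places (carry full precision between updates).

Each posterior becomes the prior for the next update.
After 'present': normaliser = 0.6·0.4500 + 0.1·0.3000 + 0.2·0.2500; P(strain 1) ≈ 0.7714, P(strain 2) ≈ 0.0857, P(strain 3) ≈ 0.1429
After 'absent': normaliser = 0.4·0.7714 + 0.9·0.0857 + 0.8·0.1429; P(strain 1) ≈ 0.6171, P(strain 2) ≈ 0.1543, P(strain 3) ≈ 0.2286
After 'present': normaliser = 0.6·0.6171 + 0.1·0.1543 + 0.2·0.2286; P(strain 1) ≈ 0.8583, P(strain 2) ≈ 0.0358, P(strain 3) ≈ 0.1060
After 'absent': normaliser = 0.4·0.8583 + 0.9·0.0358 + 0.8·0.1060; P(strain 1) ≈ 0.7459, P(strain 2) ≈ 0.0699, P(strain 3) ≈ 0.1842

0.1842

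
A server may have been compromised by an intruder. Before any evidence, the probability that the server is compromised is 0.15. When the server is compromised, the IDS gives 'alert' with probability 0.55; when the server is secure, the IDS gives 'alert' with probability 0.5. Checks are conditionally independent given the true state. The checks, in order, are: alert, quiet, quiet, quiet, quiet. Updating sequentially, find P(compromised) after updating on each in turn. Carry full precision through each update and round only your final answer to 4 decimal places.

After 'alert': P(compromised) = 0.55·0.1500 / (0.55·0.1500 + 0.5·0.8500) ≈ 0.1626
After 'quiet': P(compromised) = 0.45·0.1626 / (0.45·0.1626 + 0.5·0.8374) ≈ 0.1487
After 'quiet': P(compromised) = 0.45·0.1487 / (0.45·0.1487 + 0.5·0.8513) ≈ 0.1359
After 'quiet': P(compromised) = 0.45·0.1359 / (0.45·0.1359 + 0.5·0.8641) ≈ 0.1240
After 'quiet': P(compromised) = 0.45·0.1240 / (0.45·0.1240 + 0.5·0.8760) ≈ 0.1130

0.1130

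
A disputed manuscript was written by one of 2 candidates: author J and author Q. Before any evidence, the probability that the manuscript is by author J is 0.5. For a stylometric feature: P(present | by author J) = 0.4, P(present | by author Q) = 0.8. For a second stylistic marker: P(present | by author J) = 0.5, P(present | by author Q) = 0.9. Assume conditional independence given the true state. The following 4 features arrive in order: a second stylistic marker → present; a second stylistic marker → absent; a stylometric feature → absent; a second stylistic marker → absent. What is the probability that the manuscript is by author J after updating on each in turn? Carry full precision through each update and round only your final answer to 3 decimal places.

Apply Bayes' rule sequentially, carrying P(author J) forward.
After a second stylistic marker='present': P(author J) = 0.5·0.5000 / (0.5·0.5000 + 0.9·0.5000) ≈ 0.3571
After a second stylistic marker='absent': P(author J) = 0.5·0.3571 / (0.5·0.3571 + 0.1·0.6429) ≈ 0.7353
After a stylometric feature='absent': P(author J) = 0.6·0.7353 / (0.6·0.7353 + 0.2·0.2647) ≈ 0.8929
After a second stylistic marker='absent': P(author J) = 0.5·0.8929 / (0.5·0.8929 + 0.1·0.1071) ≈ 0.9766

0.977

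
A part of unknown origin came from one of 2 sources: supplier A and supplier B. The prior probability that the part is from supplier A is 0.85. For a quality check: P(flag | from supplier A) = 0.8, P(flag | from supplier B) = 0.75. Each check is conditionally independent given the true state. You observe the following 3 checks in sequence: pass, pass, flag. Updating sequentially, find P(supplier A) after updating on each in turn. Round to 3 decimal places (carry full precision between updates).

After 'pass': P(supplier A) = 0.2·0.8500 / (0.2·0.8500 + 0.25·0.1500) ≈ 0.8193
After 'pass': P(supplier A) = 0.2·0.8193 / (0.2·0.8193 + 0.25·0.1807) ≈ 0.7839
After 'flag': P(supplier A) = 0.8·0.7839 / (0.8·0.7839 + 0.75·0.2161) ≈ 0.7946

0.795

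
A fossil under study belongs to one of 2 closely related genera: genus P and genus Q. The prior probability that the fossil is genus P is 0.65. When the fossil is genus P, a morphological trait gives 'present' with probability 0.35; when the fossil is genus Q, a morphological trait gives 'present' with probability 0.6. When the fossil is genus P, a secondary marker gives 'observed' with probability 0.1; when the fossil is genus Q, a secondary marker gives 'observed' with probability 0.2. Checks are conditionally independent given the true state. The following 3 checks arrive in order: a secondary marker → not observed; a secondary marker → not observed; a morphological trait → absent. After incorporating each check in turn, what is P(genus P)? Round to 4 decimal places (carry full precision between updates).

0.7925

After a secondary marker='not observed': P(genus P) = 0.9·0.6500 / (0.9·0.6500 + 0.8·0.3500) ≈ 0.6763
After a secondary marker='not observed': P(genus P) = 0.9·0.6763 / (0.9·0.6763 + 0.8·0.3237) ≈ 0.7015
After a morphological trait='absent': P(genus P) = 0.65·0.7015 / (0.65·0.7015 + 0.4·0.2985) ≈ 0.7925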